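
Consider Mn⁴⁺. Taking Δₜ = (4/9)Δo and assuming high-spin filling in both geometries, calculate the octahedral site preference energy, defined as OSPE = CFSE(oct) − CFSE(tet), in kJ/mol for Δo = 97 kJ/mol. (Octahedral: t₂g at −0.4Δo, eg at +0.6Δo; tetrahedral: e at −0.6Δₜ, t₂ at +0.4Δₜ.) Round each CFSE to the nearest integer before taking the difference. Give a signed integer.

Mn sits in group 7; removing 4 electrons leaves Mn⁴⁺ with 7 − 4 = 3 d electrons.
Octahedral high-spin t2g^3 e_g^0: CFSE = -1.2 × 97 = -116 kJ/mol.
Tetrahedral e^2 t2^1 gives -0.8Δₜ = -0.8 × (4/9) × 97 = -34 kJ/mol.
OSPE = -116 − (-34) = -82 kJ/mol.

-82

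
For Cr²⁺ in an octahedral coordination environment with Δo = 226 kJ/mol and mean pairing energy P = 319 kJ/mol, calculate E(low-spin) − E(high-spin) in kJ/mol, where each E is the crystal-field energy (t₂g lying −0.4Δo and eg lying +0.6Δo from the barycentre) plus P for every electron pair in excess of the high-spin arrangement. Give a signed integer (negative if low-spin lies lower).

Cr sits in group 6; removing 2 electrons leaves Cr²⁺ with 6 − 2 = 4 d electrons.
High-spin: t₂g³ eg¹, CFSE = -0.6Δo = -136 kJ/mol.
For low-spin the configuration is t₂g⁴ eg⁰: orbital energy -1.6 × 226 = -362 kJ/mol, and 1 additional pair relative to high-spin adds 319 kJ/mol, giving -43 kJ/mol.
Thus E(LS) − E(HS) = 93 kJ/mol.

93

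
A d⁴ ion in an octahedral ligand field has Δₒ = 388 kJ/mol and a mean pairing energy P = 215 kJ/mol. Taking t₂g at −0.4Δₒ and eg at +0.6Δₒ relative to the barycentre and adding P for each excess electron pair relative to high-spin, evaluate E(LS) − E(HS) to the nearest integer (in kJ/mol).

-173

In the high-spin limit (t₂g³ eg¹) the orbital term is -0.6Δₒ = -233 kJ/mol, with no excess pairing.
Low-spin: t₂g⁴ eg⁰, orbital CFSE = -1.6Δₒ = -621 kJ/mol; plus 1 excess pair × P = +215 kJ/mol; total -406 kJ/mol.
The difference is -406 − (-233) = -173 kJ/mol, so low-spin lies lower.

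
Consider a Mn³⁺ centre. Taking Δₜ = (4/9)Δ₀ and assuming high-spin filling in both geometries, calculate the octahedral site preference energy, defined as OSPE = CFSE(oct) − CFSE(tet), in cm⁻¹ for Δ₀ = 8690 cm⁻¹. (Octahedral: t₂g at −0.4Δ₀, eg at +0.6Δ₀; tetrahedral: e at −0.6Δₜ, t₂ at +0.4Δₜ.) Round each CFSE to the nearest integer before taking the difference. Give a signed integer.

-3669

Mn³⁺: group 7, so d-count = 7 − 3 = 4.
Octahedral (high-spin): t₂g³ eg¹, CFSE = 3(−0.4) + 1(+0.6) = -0.6Δ₀ = -0.6 × 8690 = -5214 cm⁻¹.
In a tetrahedral site the filling is e² t₂²: CFSE(tet) = -0.4Δₜ = -0.4 × (4/9)(8690) = -1545 cm⁻¹.
OSPE = -5214 − (-1545) = -3669 cm⁻¹.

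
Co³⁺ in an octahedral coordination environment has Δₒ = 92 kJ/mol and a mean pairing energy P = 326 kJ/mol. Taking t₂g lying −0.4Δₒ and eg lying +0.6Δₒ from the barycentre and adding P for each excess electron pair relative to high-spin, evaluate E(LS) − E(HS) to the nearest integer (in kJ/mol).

468

Co³⁺: group 9, so d-count = 9 − 3 = 6.
High-spin d⁶ fills as t₂g⁴ eg² with CFSE 4(−0.4) + 2(+0.6) = -0.4Δₒ = -37 kJ/mol.
For low-spin the configuration is t₂g⁶ eg⁰: orbital energy -2.4 × 92 = -221 kJ/mol, and 2 additional pairs relative to high-spin add 652 kJ/mol, giving 431 kJ/mol.
The difference is 431 − (-37) = 468 kJ/mol, so high-spin lies lower.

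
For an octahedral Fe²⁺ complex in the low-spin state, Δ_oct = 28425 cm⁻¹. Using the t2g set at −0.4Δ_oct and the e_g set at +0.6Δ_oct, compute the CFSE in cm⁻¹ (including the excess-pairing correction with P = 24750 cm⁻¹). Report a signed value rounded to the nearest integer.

-18720

Fe²⁺: group 8, so d-count = 8 − 2 = 6.
The d⁶ electrons fill as t2g^6 e_g^0.
CFSE(orbital) = 6×(-0.4Δ_oct) + 0×(0.6Δ_oct) = -2.4Δ_oct; with Δ_oct = 28425 cm⁻¹ that is -68220 cm⁻¹.
Pairing penalty: 3 pairs vs 1 in the high-spin reference → 2 extra × P = 49500 cm⁻¹.
Net CFSE = -68220 + 49500 = -18720 cm⁻¹.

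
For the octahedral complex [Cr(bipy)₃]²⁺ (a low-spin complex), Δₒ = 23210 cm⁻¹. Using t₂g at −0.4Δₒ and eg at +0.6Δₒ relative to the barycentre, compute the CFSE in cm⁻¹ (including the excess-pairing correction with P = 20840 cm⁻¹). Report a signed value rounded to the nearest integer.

-16296

bipy is neutral, so the +2 overall charge sits on Cr: oxidation state +2.
Cr is in group 6, so Cr²⁺ is d⁴ (6 − 2 = 4).
Electron filling gives t₂g⁴ eg⁰.
The orbital stabilization is -1.6Δₒ = -1.6 × 23210 = -37136 cm⁻¹.
Pairing penalty: 1 pair vs 0 in the high-spin reference → 1 extra × P = 20840 cm⁻¹.
Overall CFSE = -37136 + 20840 = -16296 cm⁻¹.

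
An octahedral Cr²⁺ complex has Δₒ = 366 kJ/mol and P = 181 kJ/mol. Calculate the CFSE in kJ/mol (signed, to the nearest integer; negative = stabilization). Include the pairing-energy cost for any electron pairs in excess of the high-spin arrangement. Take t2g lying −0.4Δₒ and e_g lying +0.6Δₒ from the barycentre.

-405

Cr²⁺: group 6, so d-count = 6 − 2 = 4.
With Δₒ > P the complex is low-spin.
Configuration: t2g^4 e_g^0.
Orbital CFSE = -1.6Δₒ = -1.6 × 366 = -586 kJ/mol.
Excess pairs vs high-spin: 1 − 0 = 1; pairing cost = +181 kJ/mol.
Net CFSE = -586 + 181 = -405 kJ/mol.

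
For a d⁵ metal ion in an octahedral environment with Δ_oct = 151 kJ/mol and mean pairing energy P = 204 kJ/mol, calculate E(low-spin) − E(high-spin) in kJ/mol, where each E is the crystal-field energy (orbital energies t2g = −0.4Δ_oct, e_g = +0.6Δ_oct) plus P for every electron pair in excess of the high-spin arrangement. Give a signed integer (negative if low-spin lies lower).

In the high-spin limit (t2g^3 e_g^2) the orbital term is 0.0Δ_oct = 0 kJ/mol, with no excess pairing.
Low-spin: t2g^5 e_g^0, orbital CFSE = -2.0Δ_oct = -302 kJ/mol; plus 2 excess pairs × P = +408 kJ/mol; total 106 kJ/mol.
The difference is 106 − (0) = 106 kJ/mol, so high-spin lies lower.

106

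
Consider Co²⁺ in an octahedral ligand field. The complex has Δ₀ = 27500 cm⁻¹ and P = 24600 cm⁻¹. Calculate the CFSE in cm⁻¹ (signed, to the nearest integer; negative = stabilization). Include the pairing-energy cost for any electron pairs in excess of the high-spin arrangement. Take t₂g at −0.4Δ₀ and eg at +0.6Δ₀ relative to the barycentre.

Co sits in group 9; removing 2 electrons leaves Co²⁺ with 9 − 2 = 7 d electrons.
With Δ₀ > P the complex is low-spin.
Configuration: t₂g⁶ eg¹.
Orbital CFSE = -1.8Δ₀ = -1.8 × 27500 = -49500 cm⁻¹.
Excess pairs vs high-spin: 3 − 2 = 1; pairing cost = +24600 cm⁻¹.
Net CFSE = -49500 + 24600 = -24900 cm⁻¹.

-24900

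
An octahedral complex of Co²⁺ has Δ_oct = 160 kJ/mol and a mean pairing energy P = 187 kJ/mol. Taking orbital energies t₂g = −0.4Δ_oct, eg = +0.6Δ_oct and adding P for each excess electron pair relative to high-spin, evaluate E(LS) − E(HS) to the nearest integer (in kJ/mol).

Co sits in group 9; removing 2 electrons leaves Co²⁺ with 9 − 2 = 7 d electrons.
High-spin: t₂g⁵ eg², CFSE = -0.8Δ_oct = -128 kJ/mol.
For low-spin the configuration is t₂g⁶ eg¹: orbital energy -1.8 × 160 = -288 kJ/mol, and 1 additional pair relative to high-spin adds 187 kJ/mol, giving -101 kJ/mol.
E(LS) − E(HS) = -101 − (-128) = 27 kJ/mol.

27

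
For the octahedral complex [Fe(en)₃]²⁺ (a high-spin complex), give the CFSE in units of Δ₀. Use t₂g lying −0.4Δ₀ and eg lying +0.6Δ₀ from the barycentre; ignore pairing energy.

en is neutral, so the +2 overall charge sits on Fe: oxidation state +2.
Fe is in group 8, so Fe²⁺ is d⁶ (8 − 2 = 6).
Configuration: t₂g⁴ eg².
CFSE = 4(-0.4Δ₀) + 2(0.6Δ₀) = -1.6Δ₀ + 1.2Δ₀ = -0.4Δ₀.

-0.4 Δ₀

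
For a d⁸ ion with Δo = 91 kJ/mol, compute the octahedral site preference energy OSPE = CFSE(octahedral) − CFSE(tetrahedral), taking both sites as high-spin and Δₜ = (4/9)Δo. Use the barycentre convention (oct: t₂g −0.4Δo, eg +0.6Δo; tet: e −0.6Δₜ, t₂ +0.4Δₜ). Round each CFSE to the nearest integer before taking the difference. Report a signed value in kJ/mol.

-77

In an octahedral site d⁸ (HS) is t2g^6 e_g^2, giving CFSE(oct) = -1.2Δo = -109 kJ/mol.
In a tetrahedral site the filling is e^4 t2^4: CFSE(tet) = -0.8Δₜ = -0.8 × (4/9)(91) = -32 kJ/mol.
OSPE = CFSE(oct) − CFSE(tet) = -109 − (-32) = -77 kJ/mol.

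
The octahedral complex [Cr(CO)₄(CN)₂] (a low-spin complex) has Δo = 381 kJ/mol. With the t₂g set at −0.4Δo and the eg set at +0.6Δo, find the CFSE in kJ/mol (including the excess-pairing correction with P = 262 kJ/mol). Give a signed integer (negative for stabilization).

Ligand charges: 4×(+0) from CO and 2×(-1) from CN⁻ sum to -2; with overall charge +0, Cr is +2.
Cr is in group 6, so Cr²⁺ is d⁴ (6 − 2 = 4).
Configuration: t₂g⁴ eg⁰.
CFSE(orbital) = 4×(-0.4Δo) + 0×(0.6Δo) = -1.6Δo; with Δo = 381 kJ/mol that is -610 kJ/mol.
Pairing penalty: 1 pair vs 0 in the high-spin reference → 1 extra × P = 262 kJ/mol.
Net CFSE = -610 + 262 = -348 kJ/mol.

-348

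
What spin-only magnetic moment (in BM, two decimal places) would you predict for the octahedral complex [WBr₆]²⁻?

2.83 BM

Each Br⁻ contributes -1; 6 × (-1) = -6. With overall charge -2, W is in the +4 oxidation state.
W⁴⁺: group 6, so d-count = 6 − 4 = 2.
Configuration: t₂g² eg⁰ → 2 unpaired electrons.
μ(spin-only) = √[2(2+2)] = √8 ≈ 2.83 BM.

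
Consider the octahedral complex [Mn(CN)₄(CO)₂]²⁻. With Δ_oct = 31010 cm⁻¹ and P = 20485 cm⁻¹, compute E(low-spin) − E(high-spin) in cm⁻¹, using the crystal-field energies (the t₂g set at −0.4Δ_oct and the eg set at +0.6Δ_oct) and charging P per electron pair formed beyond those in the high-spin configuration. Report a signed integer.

-21050

Ligand charges: 4×(-1) from CN⁻ and 2×(+0) from CO sum to -4; with overall charge -2, Mn is +2.
Group 7 minus oxidation state +2 gives a d⁵ configuration for Mn²⁺.
High-spin d⁵ fills as t₂g³ eg² with CFSE 3(−0.4) + 2(+0.6) = 0.0Δ_oct = 0 cm⁻¹.
Low-spin: t₂g⁵ eg⁰, orbital CFSE = -2.0Δ_oct = -62020 cm⁻¹; plus 2 excess pairs × P = +40970 cm⁻¹; total -21050 cm⁻¹.
Thus E(LS) − E(HS) = -21050 cm⁻¹.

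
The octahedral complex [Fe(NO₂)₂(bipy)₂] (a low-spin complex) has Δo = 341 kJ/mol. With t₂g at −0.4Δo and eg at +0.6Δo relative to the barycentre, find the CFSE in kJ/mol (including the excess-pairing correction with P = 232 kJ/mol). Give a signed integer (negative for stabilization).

-354

Ligand charges: 2×(-1) from NO₂⁻ and 2×(+0) from bipy sum to -2; with overall charge +0, Fe is +2.
Group 8 minus oxidation state +2 gives a d⁶ configuration for Fe²⁺.
Electron filling gives t₂g⁶ eg⁰.
CFSE(orbital) = 6×(-0.4Δo) + 0×(0.6Δo) = -2.4Δo; with Δo = 341 kJ/mol that is -818 kJ/mol.
Relative to high-spin t₂g⁴ eg² (1 paired), the low-spin configuration has 2 additional pairs, contributing +2 × 232 = +464 kJ/mol.
Net CFSE = -818 + 464 = -354 kJ/mol.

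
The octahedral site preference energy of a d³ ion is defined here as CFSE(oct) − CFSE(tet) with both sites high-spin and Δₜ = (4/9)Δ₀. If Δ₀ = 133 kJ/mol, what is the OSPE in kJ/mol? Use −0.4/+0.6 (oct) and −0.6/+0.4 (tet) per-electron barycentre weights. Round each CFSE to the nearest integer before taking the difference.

Octahedral high-spin t₂g³ eg⁰: CFSE = -1.2 × 133 = -160 kJ/mol.
Tetrahedral e² t₂¹ gives -0.8Δₜ = -0.8 × (4/9) × 133 = -47 kJ/mol.
OSPE = -160 − (-47) = -113 kJ/mol.

-113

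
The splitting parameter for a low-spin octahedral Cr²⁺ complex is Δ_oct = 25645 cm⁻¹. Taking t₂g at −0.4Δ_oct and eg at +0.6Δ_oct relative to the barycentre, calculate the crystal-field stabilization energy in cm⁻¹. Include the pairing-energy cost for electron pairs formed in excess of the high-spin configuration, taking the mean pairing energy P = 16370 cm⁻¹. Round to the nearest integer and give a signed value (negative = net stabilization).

Cr sits in group 6; removing 2 electrons leaves Cr²⁺ with 6 − 2 = 4 d electrons.
Electron filling gives t₂g⁴ eg⁰.
CFSE(orbital) = 4×(-0.4Δ_oct) + 0×(0.6Δ_oct) = -1.6Δ_oct; with Δ_oct = 25645 cm⁻¹ that is -41032 cm⁻¹.
Pairing penalty: 1 pair vs 0 in the high-spin reference → 1 extra × P = 16370 cm⁻¹.
Combining: -41032 + 16370 = -24662 cm⁻¹.

-24662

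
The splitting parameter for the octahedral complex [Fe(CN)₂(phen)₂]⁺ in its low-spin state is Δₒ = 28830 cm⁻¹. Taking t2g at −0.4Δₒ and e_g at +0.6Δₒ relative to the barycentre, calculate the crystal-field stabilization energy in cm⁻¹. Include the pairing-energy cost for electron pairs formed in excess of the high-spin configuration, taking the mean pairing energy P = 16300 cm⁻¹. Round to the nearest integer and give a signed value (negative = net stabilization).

Ligand charges: 2×(-1) from CN⁻ and 2×(+0) from phen sum to -2; with overall charge +1, Fe is +3.
Fe³⁺: group 8, so d-count = 8 − 3 = 5.
The d⁵ electrons fill as t2g^5 e_g^0.
The orbital stabilization is -2.0Δₒ = -2.0 × 28830 = -57660 cm⁻¹.
High-spin d⁵ would be t2g^3 e_g^2 with 0 pairs; low-spin has 2, so 2 excess pairs cost +2P = +32600 cm⁻¹.
Net CFSE = -57660 + 32600 = -25060 cm⁻¹.

-25060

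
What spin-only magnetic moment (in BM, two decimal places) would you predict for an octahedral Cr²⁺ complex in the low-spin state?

Group 6 minus oxidation state +2 gives a d⁴ configuration for Cr²⁺.
Configuration: t₂g⁴ eg⁰ → 2 unpaired electrons.
μ(spin-only) = √[2(2+2)] = √8 ≈ 2.83 BM.

2.83 BM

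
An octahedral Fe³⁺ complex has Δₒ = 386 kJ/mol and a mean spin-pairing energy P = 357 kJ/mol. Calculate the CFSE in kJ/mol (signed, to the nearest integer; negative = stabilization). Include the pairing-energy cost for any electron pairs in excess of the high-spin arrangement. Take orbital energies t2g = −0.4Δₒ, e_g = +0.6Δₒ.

Fe sits in group 8; removing 3 electrons leaves Fe³⁺ with 8 − 3 = 5 d electrons.
Since Δₒ = 386 kJ/mol > P = 357 kJ/mol, the complex adopts the low-spin configuration.
Filling d⁵ accordingly: t2g^5 e_g^0.
Orbital CFSE = -2.0Δₒ = -2.0 × 386 = -772 kJ/mol.
Excess pairs vs high-spin: 2 − 0 = 2; pairing cost = +714 kJ/mol.
Net CFSE = -772 + 714 = -58 kJ/mol.

-58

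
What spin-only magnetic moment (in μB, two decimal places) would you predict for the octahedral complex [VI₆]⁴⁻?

Each I⁻ contributes -1; 6 × (-1) = -6. With overall charge -4, V is in the +2 oxidation state.
Group 5 minus oxidation state +2 gives a d³ configuration for V²⁺.
Configuration: t2g^3 e_g^0 → 3 unpaired electrons.
μ(spin-only) = √[3(3+2)] = √15 ≈ 3.87 μB.

3.87 μB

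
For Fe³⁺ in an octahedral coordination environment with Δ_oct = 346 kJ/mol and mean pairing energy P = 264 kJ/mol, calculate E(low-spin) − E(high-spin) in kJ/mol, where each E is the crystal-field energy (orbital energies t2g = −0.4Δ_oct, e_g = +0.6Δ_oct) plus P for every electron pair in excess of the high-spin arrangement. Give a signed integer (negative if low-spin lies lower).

-164

Fe is in group 8, so Fe³⁺ is d⁵ (8 − 3 = 5).
High-spin d⁵ fills as t2g^3 e_g^2 with CFSE 3(−0.4) + 2(+0.6) = 0.0Δ_oct = 0 kJ/mol.
For low-spin the configuration is t2g^5 e_g^0: orbital energy -2.0 × 346 = -692 kJ/mol, and 2 additional pairs relative to high-spin add 528 kJ/mol, giving -164 kJ/mol.
The difference is -164 − (0) = -164 kJ/mol, so low-spin lies lower.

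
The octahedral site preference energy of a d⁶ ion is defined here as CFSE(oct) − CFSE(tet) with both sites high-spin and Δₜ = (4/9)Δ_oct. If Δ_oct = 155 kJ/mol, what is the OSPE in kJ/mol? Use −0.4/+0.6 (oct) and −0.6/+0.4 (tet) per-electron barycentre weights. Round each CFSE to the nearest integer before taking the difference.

Octahedral high-spin t₂g⁴ eg²: CFSE = -0.4 × 155 = -62 kJ/mol.
In a tetrahedral site the filling is e³ t₂³: CFSE(tet) = -0.6Δₜ = -0.6 × (4/9)(155) = -41 kJ/mol.
OSPE = CFSE(oct) − CFSE(tet) = -62 − (-41) = -21 kJ/mol.

-21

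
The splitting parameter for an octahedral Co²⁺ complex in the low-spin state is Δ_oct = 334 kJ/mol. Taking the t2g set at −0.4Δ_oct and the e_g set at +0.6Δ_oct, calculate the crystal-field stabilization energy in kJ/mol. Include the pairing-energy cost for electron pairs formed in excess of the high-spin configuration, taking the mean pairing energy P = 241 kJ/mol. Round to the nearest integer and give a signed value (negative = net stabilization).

Co sits in group 9; removing 2 electrons leaves Co²⁺ with 9 − 2 = 7 d electrons.
Electron filling gives t2g^6 e_g^1.
Orbital CFSE = 6(-0.4) + 1(0.6) = -1.8Δ_oct = -1.8 × 334 = -601 kJ/mol.
Pairing penalty: 3 pairs vs 2 in the high-spin reference → 1 extra × P = 241 kJ/mol.
Overall CFSE = -601 + 241 = -360 kJ/mol.

-360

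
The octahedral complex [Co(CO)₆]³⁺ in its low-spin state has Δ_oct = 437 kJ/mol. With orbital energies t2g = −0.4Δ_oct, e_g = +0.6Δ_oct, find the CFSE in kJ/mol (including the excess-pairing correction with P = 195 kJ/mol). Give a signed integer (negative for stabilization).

-659

CO is neutral, so the +3 overall charge sits on Co: oxidation state +3.
Co sits in group 9; removing 3 electrons leaves Co³⁺ with 9 − 3 = 6 d electrons.
Electron filling gives t2g^6 e_g^0.
Orbital CFSE = 6(-0.4) + 0(0.6) = -2.4Δ_oct = -2.4 × 437 = -1049 kJ/mol.
Pairing penalty: 3 pairs vs 1 in the high-spin reference → 2 extra × P = 390 kJ/mol.
Net CFSE = -1049 + 390 = -659 kJ/mol.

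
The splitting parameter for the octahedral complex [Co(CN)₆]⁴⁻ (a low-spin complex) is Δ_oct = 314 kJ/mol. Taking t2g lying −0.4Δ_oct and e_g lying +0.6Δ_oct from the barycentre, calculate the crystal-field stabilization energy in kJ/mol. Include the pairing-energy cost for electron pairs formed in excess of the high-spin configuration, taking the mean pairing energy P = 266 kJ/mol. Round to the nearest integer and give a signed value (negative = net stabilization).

-299

Each CN⁻ contributes -1; 6 × (-1) = -6. With overall charge -4, Co is in the +2 oxidation state.
Co sits in group 9; removing 2 electrons leaves Co²⁺ with 9 − 2 = 7 d electrons.
Configuration: t2g^6 e_g^1.
The orbital stabilization is -1.8Δ_oct = -1.8 × 314 = -565 kJ/mol.
Pairing penalty: 3 pairs vs 2 in the high-spin reference → 1 extra × P = 266 kJ/mol.
Combining: -565 + 266 = -299 kJ/mol.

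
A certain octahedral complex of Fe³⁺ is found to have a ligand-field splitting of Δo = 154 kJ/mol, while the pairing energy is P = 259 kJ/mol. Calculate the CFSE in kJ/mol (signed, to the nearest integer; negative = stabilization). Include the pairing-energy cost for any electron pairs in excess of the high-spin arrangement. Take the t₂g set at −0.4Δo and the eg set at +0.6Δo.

Fe is in group 8, so Fe³⁺ is d⁵ (8 − 3 = 5).
Δo < P, so pairing is avoided: the ground state is high-spin.
That gives t₂g³ eg².
Orbital CFSE = 0.0Δo = 0.0 × 154 = 0 kJ/mol.
High-spin has no excess pairs, so no pairing correction applies.

0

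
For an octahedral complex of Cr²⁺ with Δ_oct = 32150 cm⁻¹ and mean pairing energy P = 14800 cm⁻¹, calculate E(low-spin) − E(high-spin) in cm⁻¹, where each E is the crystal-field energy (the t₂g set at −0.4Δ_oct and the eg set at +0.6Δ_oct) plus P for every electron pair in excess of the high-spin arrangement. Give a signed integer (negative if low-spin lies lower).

Cr is in group 6, so Cr²⁺ is d⁴ (6 − 2 = 4).
In the high-spin limit (t₂g³ eg¹) the orbital term is -0.6Δ_oct = -19290 cm⁻¹, with no excess pairing.
Low-spin: t₂g⁴ eg⁰, orbital CFSE = -1.6Δ_oct = -51440 cm⁻¹; plus 1 excess pair × P = +14800 cm⁻¹; total -36640 cm⁻¹.
The difference is -36640 − (-19290) = -17350 cm⁻¹, so low-spin lies lower.

-17350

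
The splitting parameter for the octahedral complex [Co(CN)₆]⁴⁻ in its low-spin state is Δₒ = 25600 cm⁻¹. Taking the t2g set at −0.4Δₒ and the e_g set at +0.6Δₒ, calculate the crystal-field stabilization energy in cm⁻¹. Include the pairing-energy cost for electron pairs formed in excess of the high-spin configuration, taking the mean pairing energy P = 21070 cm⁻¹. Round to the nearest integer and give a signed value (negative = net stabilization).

-25010

Each CN⁻ contributes -1; 6 × (-1) = -6. With overall charge -4, Co is in the +2 oxidation state.
Co²⁺: group 9, so d-count = 9 − 2 = 7.
Configuration: t2g^6 e_g^1.
Orbital CFSE = 6(-0.4) + 1(0.6) = -1.8Δₒ = -1.8 × 25600 = -46080 cm⁻¹.
High-spin d⁷ would be t2g^5 e_g^2 with 2 pairs; low-spin has 3, so 1 excess pair costs +1P = +21070 cm⁻¹.
Overall CFSE = -46080 + 21070 = -25010 cm⁻¹.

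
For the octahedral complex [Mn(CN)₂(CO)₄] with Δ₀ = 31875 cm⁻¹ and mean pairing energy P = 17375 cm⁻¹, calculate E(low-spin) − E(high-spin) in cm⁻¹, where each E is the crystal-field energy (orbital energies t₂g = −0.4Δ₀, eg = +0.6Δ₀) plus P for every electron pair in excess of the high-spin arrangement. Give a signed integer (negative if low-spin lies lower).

-29000

Ligand charges: 2×(-1) from CN⁻ and 4×(+0) from CO sum to -2; with overall charge +0, Mn is +2.
Group 7 minus oxidation state +2 gives a d⁵ configuration for Mn²⁺.
High-spin d⁵ fills as t₂g³ eg² with CFSE 3(−0.4) + 2(+0.6) = 0.0Δ₀ = 0 cm⁻¹.
Low-spin: t₂g⁵ eg⁰, orbital CFSE = -2.0Δ₀ = -63750 cm⁻¹; plus 2 excess pairs × P = +34750 cm⁻¹; total -29000 cm⁻¹.
Thus E(LS) − E(HS) = -29000 cm⁻¹.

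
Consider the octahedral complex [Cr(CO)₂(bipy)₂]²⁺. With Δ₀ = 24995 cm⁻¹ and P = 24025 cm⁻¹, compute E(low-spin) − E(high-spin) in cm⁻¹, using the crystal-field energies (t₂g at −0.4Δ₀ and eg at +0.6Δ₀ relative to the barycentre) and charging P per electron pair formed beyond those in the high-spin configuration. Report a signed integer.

-970

Ligand charges: 2×(+0) from CO and 2×(+0) from bipy sum to +0; with overall charge +2, Cr is +2.
Cr sits in group 6; removing 2 electrons leaves Cr²⁺ with 6 − 2 = 4 d electrons.
High-spin d⁴ fills as t₂g³ eg¹ with CFSE 3(−0.4) + 1(+0.6) = -0.6Δ₀ = -14997 cm⁻¹.
For low-spin the configuration is t₂g⁴ eg⁰: orbital energy -1.6 × 24995 = -39992 cm⁻¹, and 1 additional pair relative to high-spin adds 24025 cm⁻¹, giving -15967 cm⁻¹.
The difference is -15967 − (-14997) = -970 cm⁻¹, so low-spin lies lower.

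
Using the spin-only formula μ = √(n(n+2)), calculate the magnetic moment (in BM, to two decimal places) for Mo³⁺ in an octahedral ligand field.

Mo³⁺: group 6, so d-count = 6 − 3 = 3.
Configuration: t₂g³ eg⁰ → 3 unpaired electrons.
μ(spin-only) = √[3(3+2)] = √15 ≈ 3.87 BM.

3.87 BM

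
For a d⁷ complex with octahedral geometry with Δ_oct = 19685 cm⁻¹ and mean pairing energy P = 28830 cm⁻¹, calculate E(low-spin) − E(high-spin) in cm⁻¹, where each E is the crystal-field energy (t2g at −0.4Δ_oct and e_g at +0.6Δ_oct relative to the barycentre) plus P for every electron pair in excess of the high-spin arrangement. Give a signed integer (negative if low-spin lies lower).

In the high-spin limit (t2g^5 e_g^2) the orbital term is -0.8Δ_oct = -15748 cm⁻¹, with no excess pairing.
Low-spin t2g^6 e_g^1 gives -1.8Δ_oct = -35433 cm⁻¹, but forming 1 extra pair costs 1P = 28830 cm⁻¹, so E(LS) = -35433 + 28830 = -6603 cm⁻¹.
E(LS) − E(HS) = -6603 − (-15748) = 9145 cm⁻¹.

9145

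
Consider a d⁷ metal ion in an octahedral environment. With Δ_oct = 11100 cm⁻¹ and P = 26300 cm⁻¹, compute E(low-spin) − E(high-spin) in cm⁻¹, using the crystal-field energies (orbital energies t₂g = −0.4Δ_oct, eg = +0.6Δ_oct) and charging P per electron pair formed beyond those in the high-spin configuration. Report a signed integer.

15200

High-spin d⁷ fills as t₂g⁵ eg² with CFSE 5(−0.4) + 2(+0.6) = -0.8Δ_oct = -8880 cm⁻¹.
Low-spin t₂g⁶ eg¹ gives -1.8Δ_oct = -19980 cm⁻¹, but forming 1 extra pair costs 1P = 26300 cm⁻¹, so E(LS) = -19980 + 26300 = 6320 cm⁻¹.
The difference is 6320 − (-8880) = 15200 cm⁻¹, so high-spin lies lower.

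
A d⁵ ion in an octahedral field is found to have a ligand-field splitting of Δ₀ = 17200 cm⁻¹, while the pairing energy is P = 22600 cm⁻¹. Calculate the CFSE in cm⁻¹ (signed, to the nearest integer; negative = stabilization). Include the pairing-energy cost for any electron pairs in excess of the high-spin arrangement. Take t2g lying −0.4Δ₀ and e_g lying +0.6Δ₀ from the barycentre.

Here Δ₀ < P (17200 < 22600), so the high-spin state is favoured.
Configuration: t2g^3 e_g^2.
Orbital CFSE = 0.0Δ₀ = 0.0 × 17200 = 0 cm⁻¹.
High-spin has no excess pairs, so no pairing correction applies.

0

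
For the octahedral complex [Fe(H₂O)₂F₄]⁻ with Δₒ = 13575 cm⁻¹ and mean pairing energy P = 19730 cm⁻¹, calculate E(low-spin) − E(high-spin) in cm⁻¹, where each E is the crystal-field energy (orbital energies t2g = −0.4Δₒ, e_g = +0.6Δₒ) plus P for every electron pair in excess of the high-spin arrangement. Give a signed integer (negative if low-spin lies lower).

12310

Ligand charges: 2×(+0) from H₂O and 4×(-1) from F⁻ sum to -4; with overall charge -1, Fe is +3.
Fe³⁺: group 8, so d-count = 8 − 3 = 5.
High-spin d⁵ fills as t2g^3 e_g^2 with CFSE 3(−0.4) + 2(+0.6) = 0.0Δₒ = 0 cm⁻¹.
For low-spin the configuration is t2g^5 e_g^0: orbital energy -2.0 × 13575 = -27150 cm⁻¹, and 2 additional pairs relative to high-spin add 39460 cm⁻¹, giving 12310 cm⁻¹.
Thus E(LS) − E(HS) = 12310 cm⁻¹.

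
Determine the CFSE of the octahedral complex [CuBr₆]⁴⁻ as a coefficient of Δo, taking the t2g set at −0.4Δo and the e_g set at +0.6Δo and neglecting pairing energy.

Each Br⁻ contributes -1; 6 × (-1) = -6. With overall charge -4, Cu is in the +2 oxidation state.
Group 11 minus oxidation state +2 gives a d⁹ configuration for Cu²⁺.
Configuration: t2g^6 e_g^3.
CFSE = 6(-0.4Δo) + 3(0.6Δo) = -2.4Δo + 1.8Δo = -0.6Δo.

-0.6 Δo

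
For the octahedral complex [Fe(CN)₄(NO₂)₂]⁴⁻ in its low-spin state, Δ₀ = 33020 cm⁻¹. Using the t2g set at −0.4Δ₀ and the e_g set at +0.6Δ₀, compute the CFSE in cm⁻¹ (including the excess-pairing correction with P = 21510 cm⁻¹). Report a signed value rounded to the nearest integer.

Ligand charges: 4×(-1) from CN⁻ and 2×(-1) from NO₂⁻ sum to -6; with overall charge -4, Fe is +2.
Group 8 minus oxidation state +2 gives a d⁶ configuration for Fe²⁺.
Configuration: t2g^6 e_g^0.
Orbital CFSE = 6(-0.4) + 0(0.6) = -2.4Δ₀ = -2.4 × 33020 = -79248 cm⁻¹.
High-spin d⁶ would be t2g^4 e_g^2 with 1 pair; low-spin has 3, so 2 excess pairs cost +2P = +43020 cm⁻¹.
Combining: -79248 + 43020 = -36228 cm⁻¹.

-36228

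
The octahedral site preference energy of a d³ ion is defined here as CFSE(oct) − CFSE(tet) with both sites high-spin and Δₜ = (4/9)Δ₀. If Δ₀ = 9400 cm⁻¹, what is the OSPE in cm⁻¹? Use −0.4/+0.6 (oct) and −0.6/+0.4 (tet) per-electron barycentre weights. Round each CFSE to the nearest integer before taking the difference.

-7938

Octahedral high-spin t2g^3 e_g^0: CFSE = -1.2 × 9400 = -11280 cm⁻¹.
Tetrahedral: e^2 t2^1, CFSE = 2(−0.6) + 1(+0.4) = -0.8Δₜ = -0.8 × (4/9) × 9400 = -3342 cm⁻¹.
OSPE = CFSE(oct) − CFSE(tet) = -11280 − (-3342) = -7938 cm⁻¹.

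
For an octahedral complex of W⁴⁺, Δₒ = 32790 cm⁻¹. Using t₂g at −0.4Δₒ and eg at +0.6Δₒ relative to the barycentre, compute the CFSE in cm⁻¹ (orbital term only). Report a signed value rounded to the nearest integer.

W sits in group 6; removing 4 electrons leaves W⁴⁺ with 6 − 4 = 2 d electrons.
For octahedral d² the high- and low-spin configurations coincide.
Electron filling gives t₂g² eg⁰.
Orbital CFSE = 2(-0.4) + 0(0.6) = -0.8Δₒ = -0.8 × 32790 = -26232 cm⁻¹.

-26232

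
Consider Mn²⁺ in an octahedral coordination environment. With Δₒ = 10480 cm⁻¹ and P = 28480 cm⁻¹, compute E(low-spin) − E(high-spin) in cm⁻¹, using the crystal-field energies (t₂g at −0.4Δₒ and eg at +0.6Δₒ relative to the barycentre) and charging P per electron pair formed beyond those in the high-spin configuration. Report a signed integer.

36000

Mn sits in group 7; removing 2 electrons leaves Mn²⁺ with 7 − 2 = 5 d electrons.
In the high-spin limit (t₂g³ eg²) the orbital term is 0.0Δₒ = 0 cm⁻¹, with no excess pairing.
For low-spin the configuration is t₂g⁵ eg⁰: orbital energy -2.0 × 10480 = -20960 cm⁻¹, and 2 additional pairs relative to high-spin add 56960 cm⁻¹, giving 36000 cm⁻¹.
E(LS) − E(HS) = 36000 − (0) = 36000 cm⁻¹.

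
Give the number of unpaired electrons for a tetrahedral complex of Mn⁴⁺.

3

Group 7 minus oxidation state +4 gives a d³ configuration for Mn⁴⁺.
Tetrahedral fields are weak (Δₜ ≈ 4/9 Δₒ), so electrons fill high-spin.
Configuration: e² t₂¹, giving 3 unpaired electrons.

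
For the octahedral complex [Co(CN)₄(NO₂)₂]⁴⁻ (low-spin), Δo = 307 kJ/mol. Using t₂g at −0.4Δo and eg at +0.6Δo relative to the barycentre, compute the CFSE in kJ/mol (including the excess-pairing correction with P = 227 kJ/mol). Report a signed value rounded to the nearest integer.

-326

Ligand charges: 4×(-1) from CN⁻ and 2×(-1) from NO₂⁻ sum to -6; with overall charge -4, Co is +2.
Co²⁺: group 9, so d-count = 9 − 2 = 7.
Configuration: t₂g⁶ eg¹.
Orbital CFSE = 6(-0.4) + 1(0.6) = -1.8Δo = -1.8 × 307 = -553 kJ/mol.
Relative to high-spin t₂g⁵ eg² (2 paired), the low-spin configuration has 1 additional pair, contributing +1 × 227 = +227 kJ/mol.
Combining: -553 + 227 = -326 kJ/mol.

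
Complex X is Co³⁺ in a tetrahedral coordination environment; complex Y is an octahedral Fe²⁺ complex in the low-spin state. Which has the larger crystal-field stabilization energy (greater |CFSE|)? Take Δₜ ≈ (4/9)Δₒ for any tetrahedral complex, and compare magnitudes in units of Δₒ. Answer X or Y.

Y

X: Co³⁺: group 9, so d-count = 9 − 3 = 6; Tetrahedral splitting is small, so the complex is high-spin; e^3 t2^3, CFSE = -0.6Δₜ ≈ -0.27Δₒ.
Y: Fe sits in group 8; removing 2 electrons leaves Fe²⁺ with 8 − 2 = 6 d electrons; t2g^6 e_g^0, CFSE = -2.4Δₒ.
So Y has the larger |CFSE|.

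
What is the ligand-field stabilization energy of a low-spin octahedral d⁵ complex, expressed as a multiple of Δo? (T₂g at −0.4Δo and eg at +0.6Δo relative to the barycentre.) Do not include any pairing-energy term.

Configuration: t₂g⁵ eg⁰.
CFSE = 5(-0.4Δo) + 0(0.6Δo) = -2.0Δo + 0.0Δo = -2.0Δo.

-2.0 Δo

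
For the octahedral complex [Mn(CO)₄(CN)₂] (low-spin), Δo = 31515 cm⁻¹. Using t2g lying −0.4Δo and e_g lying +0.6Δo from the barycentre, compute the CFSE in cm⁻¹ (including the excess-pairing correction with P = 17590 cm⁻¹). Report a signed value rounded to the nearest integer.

Ligand charges: 4×(+0) from CO and 2×(-1) from CN⁻ sum to -2; with overall charge +0, Mn is +2.
Group 7 minus oxidation state +2 gives a d⁵ configuration for Mn²⁺.
Electron filling gives t2g^5 e_g^0.
The orbital stabilization is -2.0Δo = -2.0 × 31515 = -63030 cm⁻¹.
High-spin d⁵ would be t2g^3 e_g^2 with 0 pairs; low-spin has 2, so 2 excess pairs cost +2P = +35180 cm⁻¹.
Overall CFSE = -63030 + 35180 = -27850 cm⁻¹.

-27850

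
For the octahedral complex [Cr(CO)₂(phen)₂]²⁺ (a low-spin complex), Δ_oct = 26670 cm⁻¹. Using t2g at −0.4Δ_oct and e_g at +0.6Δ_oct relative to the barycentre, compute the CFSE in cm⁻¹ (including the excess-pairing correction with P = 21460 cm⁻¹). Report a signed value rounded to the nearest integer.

-21212

Ligand charges: 2×(+0) from CO and 2×(+0) from phen sum to +0; with overall charge +2, Cr is +2.
Cr sits in group 6; removing 2 electrons leaves Cr²⁺ with 6 − 2 = 4 d electrons.
The d⁴ electrons fill as t2g^4 e_g^0.
Orbital CFSE = 4(-0.4) + 0(0.6) = -1.6Δ_oct = -1.6 × 26670 = -42672 cm⁻¹.
High-spin d⁴ would be t2g^3 e_g^1 with 0 pairs; low-spin has 1, so 1 excess pair costs +1P = +21460 cm⁻¹.
Combining: -42672 + 21460 = -21212 cm⁻¹.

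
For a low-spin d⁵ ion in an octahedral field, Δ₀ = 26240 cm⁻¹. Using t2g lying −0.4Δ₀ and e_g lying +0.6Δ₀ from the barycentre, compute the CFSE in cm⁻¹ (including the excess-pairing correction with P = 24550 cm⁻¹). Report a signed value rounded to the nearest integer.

Configuration: t2g^5 e_g^0.
Orbital CFSE = 5(-0.4) + 0(0.6) = -2.0Δ₀ = -2.0 × 26240 = -52480 cm⁻¹.
Relative to high-spin t2g^3 e_g^2 (0 paired), the low-spin configuration has 2 additional pairs, contributing +2 × 24550 = +49100 cm⁻¹.
Combining: -52480 + 49100 = -3380 cm⁻¹.

-3380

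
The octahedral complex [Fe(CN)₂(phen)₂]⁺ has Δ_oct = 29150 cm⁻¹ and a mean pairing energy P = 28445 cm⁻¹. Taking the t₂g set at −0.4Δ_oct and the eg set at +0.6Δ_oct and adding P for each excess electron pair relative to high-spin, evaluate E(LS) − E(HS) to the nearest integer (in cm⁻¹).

Ligand charges: 2×(-1) from CN⁻ and 2×(+0) from phen sum to -2; with overall charge +1, Fe is +3.
Group 8 minus oxidation state +3 gives a d⁵ configuration for Fe³⁺.
High-spin: t₂g³ eg², CFSE = 0.0Δ_oct = 0 cm⁻¹.
Low-spin t₂g⁵ eg⁰ gives -2.0Δ_oct = -58300 cm⁻¹, but forming 2 extra pairs costs 2P = 56890 cm⁻¹, so E(LS) = -58300 + 56890 = -1410 cm⁻¹.
The difference is -1410 − (0) = -1410 cm⁻¹, so low-spin lies lower.

-1410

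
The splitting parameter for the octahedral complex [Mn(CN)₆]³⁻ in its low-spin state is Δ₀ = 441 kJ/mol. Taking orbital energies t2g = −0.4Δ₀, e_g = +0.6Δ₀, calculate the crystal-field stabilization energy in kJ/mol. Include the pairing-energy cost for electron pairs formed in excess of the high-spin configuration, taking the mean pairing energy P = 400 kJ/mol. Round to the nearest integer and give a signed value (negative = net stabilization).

-306

Each CN⁻ contributes -1; 6 × (-1) = -6. With overall charge -3, Mn is in the +3 oxidation state.
Mn³⁺: group 7, so d-count = 7 − 3 = 4.
The d⁴ electrons fill as t2g^4 e_g^0.
Orbital CFSE = 4(-0.4) + 0(0.6) = -1.6Δ₀ = -1.6 × 441 = -706 kJ/mol.
Relative to high-spin t2g^3 e_g^1 (0 paired), the low-spin configuration has 1 additional pair, contributing +1 × 400 = +400 kJ/mol.
Combining: -706 + 400 = -306 kJ/mol.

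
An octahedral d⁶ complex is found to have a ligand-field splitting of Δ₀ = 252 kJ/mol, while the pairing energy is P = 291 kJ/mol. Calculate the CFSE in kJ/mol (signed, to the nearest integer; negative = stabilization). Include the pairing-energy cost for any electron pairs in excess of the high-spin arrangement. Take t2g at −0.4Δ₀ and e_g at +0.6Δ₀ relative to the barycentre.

-101

Δ₀ < P, so pairing is avoided: the ground state is high-spin.
That gives t2g^4 e_g^2.
Orbital CFSE = -0.4Δ₀ = -0.4 × 252 = -101 kJ/mol.
High-spin has no excess pairs, so no pairing correction applies.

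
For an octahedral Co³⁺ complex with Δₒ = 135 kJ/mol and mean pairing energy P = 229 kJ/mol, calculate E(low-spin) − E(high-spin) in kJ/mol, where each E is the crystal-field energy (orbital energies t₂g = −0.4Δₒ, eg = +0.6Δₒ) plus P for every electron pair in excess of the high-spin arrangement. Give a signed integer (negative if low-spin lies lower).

Co sits in group 9; removing 3 electrons leaves Co³⁺ with 9 − 3 = 6 d electrons.
High-spin d⁶ fills as t₂g⁴ eg² with CFSE 4(−0.4) + 2(+0.6) = -0.4Δₒ = -54 kJ/mol.
For low-spin the configuration is t₂g⁶ eg⁰: orbital energy -2.4 × 135 = -324 kJ/mol, and 2 additional pairs relative to high-spin add 458 kJ/mol, giving 134 kJ/mol.
The difference is 134 − (-54) = 188 kJ/mol, so high-spin lies lower.

188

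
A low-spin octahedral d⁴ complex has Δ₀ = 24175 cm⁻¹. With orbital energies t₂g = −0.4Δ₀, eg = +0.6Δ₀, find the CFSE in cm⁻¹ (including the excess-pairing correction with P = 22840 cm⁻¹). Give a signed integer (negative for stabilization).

Electron filling gives t₂g⁴ eg⁰.
The orbital stabilization is -1.6Δ₀ = -1.6 × 24175 = -38680 cm⁻¹.
High-spin d⁴ would be t₂g³ eg¹ with 0 pairs; low-spin has 1, so 1 excess pair costs +1P = +22840 cm⁻¹.
Overall CFSE = -38680 + 22840 = -15840 cm⁻¹.

-15840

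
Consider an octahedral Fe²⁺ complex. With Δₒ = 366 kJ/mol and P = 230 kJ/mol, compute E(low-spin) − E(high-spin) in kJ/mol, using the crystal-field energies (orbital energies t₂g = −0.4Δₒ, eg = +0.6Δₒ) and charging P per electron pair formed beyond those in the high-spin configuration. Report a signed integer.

-272

Group 8 minus oxidation state +2 gives a d⁶ configuration for Fe²⁺.
High-spin d⁶ fills as t₂g⁴ eg² with CFSE 4(−0.4) + 2(+0.6) = -0.4Δₒ = -146 kJ/mol.
For low-spin the configuration is t₂g⁶ eg⁰: orbital energy -2.4 × 366 = -878 kJ/mol, and 2 additional pairs relative to high-spin add 460 kJ/mol, giving -418 kJ/mol.
The difference is -418 − (-146) = -272 kJ/mol, so low-spin lies lower.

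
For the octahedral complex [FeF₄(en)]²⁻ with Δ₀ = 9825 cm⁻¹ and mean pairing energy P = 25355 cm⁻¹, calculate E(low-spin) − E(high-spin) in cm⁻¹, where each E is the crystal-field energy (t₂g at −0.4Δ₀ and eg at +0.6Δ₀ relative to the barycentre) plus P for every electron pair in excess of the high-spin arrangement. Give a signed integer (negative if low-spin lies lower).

31060

Ligand charges: 4×(-1) from F⁻ and 1×(+0) from en sum to -4; with overall charge -2, Fe is +2.
Group 8 minus oxidation state +2 gives a d⁶ configuration for Fe²⁺.
In the high-spin limit (t₂g⁴ eg²) the orbital term is -0.4Δ₀ = -3930 cm⁻¹, with no excess pairing.
Low-spin t₂g⁶ eg⁰ gives -2.4Δ₀ = -23580 cm⁻¹, but forming 2 extra pairs costs 2P = 50710 cm⁻¹, so E(LS) = -23580 + 50710 = 27130 cm⁻¹.
Thus E(LS) − E(HS) = 31060 cm⁻¹.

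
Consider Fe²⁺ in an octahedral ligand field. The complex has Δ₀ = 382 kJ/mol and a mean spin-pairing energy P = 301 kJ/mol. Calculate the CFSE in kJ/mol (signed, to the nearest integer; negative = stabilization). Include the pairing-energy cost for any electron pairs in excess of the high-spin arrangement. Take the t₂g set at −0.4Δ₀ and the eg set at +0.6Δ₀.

-315

Fe²⁺: group 8, so d-count = 8 − 2 = 6.
Here Δ₀ > P (382 > 301), so the low-spin state is favoured.
That gives t₂g⁶ eg⁰.
Orbital CFSE = -2.4Δ₀ = -2.4 × 382 = -917 kJ/mol.
Excess pairs vs high-spin: 3 − 1 = 2; pairing cost = +602 kJ/mol.
Net CFSE = -917 + 602 = -315 kJ/mol.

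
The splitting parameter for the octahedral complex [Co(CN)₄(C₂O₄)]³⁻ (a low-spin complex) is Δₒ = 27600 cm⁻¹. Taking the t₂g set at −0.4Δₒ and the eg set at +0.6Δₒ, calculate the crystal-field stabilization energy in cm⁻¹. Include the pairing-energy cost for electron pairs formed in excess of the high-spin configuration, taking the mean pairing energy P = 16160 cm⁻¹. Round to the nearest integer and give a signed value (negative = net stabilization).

Ligand charges: 4×(-1) from CN⁻ and 1×(-2) from C₂O₄²⁻ sum to -6; with overall charge -3, Co is +3.
Co³⁺: group 9, so d-count = 9 − 3 = 6.
The d⁶ electrons fill as t₂g⁶ eg⁰.
The orbital stabilization is -2.4Δₒ = -2.4 × 27600 = -66240 cm⁻¹.
Relative to high-spin t₂g⁴ eg² (1 paired), the low-spin configuration has 2 additional pairs, contributing +2 × 16160 = +32320 cm⁻¹.
Combining: -66240 + 32320 = -33920 cm⁻¹.

-33920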